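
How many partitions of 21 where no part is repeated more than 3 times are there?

395

Enumerating by decreasing first part gives 395 partitions in all.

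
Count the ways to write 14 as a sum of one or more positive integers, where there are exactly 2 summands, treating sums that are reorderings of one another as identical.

Listing the qualifying partitions of 14:
13, 1
12, 2
11, 3
10, 4
9, 5
8, 6
7, 7
Counting gives 7.

7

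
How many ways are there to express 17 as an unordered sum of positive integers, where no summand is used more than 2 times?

108

Counting exhaustively, 108 partitions satisfy the conditions.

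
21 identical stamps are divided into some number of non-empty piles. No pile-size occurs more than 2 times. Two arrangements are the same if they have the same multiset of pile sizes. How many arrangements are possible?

Enumerating by decreasing first part gives 243 partitions in all.

243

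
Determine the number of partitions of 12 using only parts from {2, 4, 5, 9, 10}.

Enumerating:
10 + 2
5 + 5 + 2
4 + 4 + 4
4 + 4 + 2 + 2
4 + 2 + 2 + 2 + 2
2 + 2 + 2 + 2 + 2 + 2

6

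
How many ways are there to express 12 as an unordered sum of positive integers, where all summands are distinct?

Listing the qualifying partitions of 12:
12
1+11
2+10
3+9
1+2+9
4+8
1+3+8
5+7
1+4+7
2+3+7
1+5+6
2+4+6
1+2+3+6
3+4+5
1+2+4+5
That's 15 in total.

15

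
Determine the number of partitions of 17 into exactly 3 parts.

Listing the qualifying partitions of 17:
1 + 1 + 15
1 + 2 + 14
1 + 3 + 13
2 + 2 + 13
1 + 4 + 12
2 + 3 + 12
1 + 5 + 11
2 + 4 + 11
3 + 3 + 11
1 + 6 + 10
2 + 5 + 10
3 + 4 + 10
1 + 7 + 9
2 + 6 + 9
3 + 5 + 9
4 + 4 + 9
1 + 8 + 8
2 + 7 + 8
3 + 6 + 8
4 + 5 + 8
3 + 7 + 7
4 + 6 + 7
5 + 5 + 7
5 + 6 + 6
That's 24 in total.

24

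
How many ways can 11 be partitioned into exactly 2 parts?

5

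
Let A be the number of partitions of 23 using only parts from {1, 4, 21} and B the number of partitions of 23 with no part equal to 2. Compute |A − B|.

456

Partitions of 23 using only parts from {1, 4, 21}: 7.
Partitions of 23 with no part equal to 2: 463.
|7 − 463| = 456.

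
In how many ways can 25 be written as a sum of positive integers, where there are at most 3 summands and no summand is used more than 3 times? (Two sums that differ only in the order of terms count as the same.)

A partial list (first 12 by largest part):
25
24 + 1
23 + 2
23 + 1 + 1
22 + 3
22 + 2 + 1
21 + 4
21 + 3 + 1
21 + 2 + 2
20 + 5
20 + 4 + 1
20 + 3 + 2
…and 53 more, for 65 total.

65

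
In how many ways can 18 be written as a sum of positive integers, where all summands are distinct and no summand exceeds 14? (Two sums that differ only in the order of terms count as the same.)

A partial list (first 12 by largest part):
4 + 14
1 + 3 + 14
5 + 13
1 + 4 + 13
2 + 3 + 13
6 + 12
1 + 5 + 12
2 + 4 + 12
1 + 2 + 3 + 12
7 + 11
1 + 6 + 11
2 + 5 + 11
…and 29 more, for 41 total.

41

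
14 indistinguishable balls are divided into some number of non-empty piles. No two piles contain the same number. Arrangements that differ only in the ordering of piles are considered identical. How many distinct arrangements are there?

22

Listing the qualifying partitions of 14:
14
13+1
12+2
11+3
11+2+1
10+4
10+3+1
9+5
9+4+1
9+3+2
8+6
8+5+1
8+4+2
8+3+2+1
7+6+1
7+5+2
7+4+3
7+4+2+1
6+5+3
6+5+2+1
6+4+3+1
5+4+3+2
Counting gives 22.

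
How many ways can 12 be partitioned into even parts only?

11

Listing the qualifying partitions of 12:
12
10, 2
8, 4
8, 2, 2
6, 6
6, 4, 2
6, 2, 2, 2
4, 4, 4
4, 4, 2, 2
4, 2, 2, 2, 2
2, 2, 2, 2, 2, 2
That's 11 in total.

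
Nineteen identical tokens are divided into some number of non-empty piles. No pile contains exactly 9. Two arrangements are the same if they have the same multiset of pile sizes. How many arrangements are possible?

448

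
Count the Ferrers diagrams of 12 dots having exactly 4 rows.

The partitions of 12 that satisfy the conditions:
9, 1, 1, 1
8, 2, 1, 1
7, 3, 1, 1
7, 2, 2, 1
6, 4, 1, 1
6, 3, 2, 1
6, 2, 2, 2
5, 5, 1, 1
5, 4, 2, 1
5, 3, 3, 1
5, 3, 2, 2
4, 4, 3, 1
4, 4, 2, 2
4, 3, 3, 2
3, 3, 3, 3

15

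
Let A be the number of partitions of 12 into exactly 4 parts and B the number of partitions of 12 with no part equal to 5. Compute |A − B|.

47

Partitions of 12 into exactly 4 parts: 15.
Partitions of 12 with no part equal to 5: 62.
|15 − 62| = 47.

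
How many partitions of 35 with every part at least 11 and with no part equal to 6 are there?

They are:
35
11, 24
12, 23
13, 22
14, 21
15, 20
16, 19
17, 18
11, 11, 13
11, 12, 12

10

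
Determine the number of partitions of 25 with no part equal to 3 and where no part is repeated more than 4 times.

549

Systematic enumeration (by largest part, then next-largest, …) yields 549.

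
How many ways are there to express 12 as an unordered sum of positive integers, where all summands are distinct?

15

They are:
12
11+1
10+2
9+3
9+2+1
8+4
8+3+1
7+5
7+4+1
7+3+2
6+5+1
6+4+2
6+3+2+1
5+4+3
5+4+2+1
Counting gives 15.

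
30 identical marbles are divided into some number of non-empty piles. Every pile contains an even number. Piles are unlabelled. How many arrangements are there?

A full systematic count gives 176.

176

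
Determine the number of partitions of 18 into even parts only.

A partial list (first 12 by largest part):
18
2, 16
4, 14
2, 2, 14
6, 12
2, 4, 12
2, 2, 2, 12
8, 10
2, 6, 10
4, 4, 10
2, 2, 4, 10
2, 2, 2, 2, 10
…and 18 more, for 30 total.

30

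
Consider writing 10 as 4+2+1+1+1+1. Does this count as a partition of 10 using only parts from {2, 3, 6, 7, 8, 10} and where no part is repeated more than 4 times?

The parts sum to 10, and the condition 'each summand belongs to {2, 3, 6, 7, 8, 10}' is violated.

No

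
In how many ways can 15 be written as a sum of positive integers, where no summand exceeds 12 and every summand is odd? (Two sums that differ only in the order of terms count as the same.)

25

They are:
11+3+1
11+1+1+1+1
9+5+1
9+3+3
9+3+1+1+1
9+1+1+1+1+1+1
7+7+1
7+5+3
7+5+1+1+1
7+3+3+1+1
7+3+1+1+1+1+1
7+1+1+1+1+1+1+1+1
5+5+5
5+5+3+1+1
5+5+1+1+1+1+1
5+3+3+3+1
5+3+3+1+1+1+1
5+3+1+1+1+1+1+1+1
5+1+1+1+1+1+1+1+1+1+1
3+3+3+3+3
3+3+3+3+1+1+1
3+3+3+1+1+1+1+1+1
3+3+1+1+1+1+1+1+1+1+1
3+1+1+1+1+1+1+1+1+1+1+1+1
1+1+1+1+1+1+1+1+1+1+1+1+1+1+1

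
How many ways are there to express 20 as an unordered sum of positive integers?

627

Enumerating by decreasing first part gives 627 partitions in all.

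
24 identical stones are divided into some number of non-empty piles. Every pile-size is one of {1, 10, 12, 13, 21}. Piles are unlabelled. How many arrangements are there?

They are:
21, 1, 1, 1
13, 10, 1
13, 1, 1, 1, 1, 1, 1, 1, 1, 1, 1, 1
12, 12
12, 10, 1, 1
12, 1, 1, 1, 1, 1, 1, 1, 1, 1, 1, 1, 1
10, 10, 1, 1, 1, 1
10, 1, 1, 1, 1, 1, 1, 1, 1, 1, 1, 1, 1, 1, 1
1, 1, 1, 1, 1, 1, 1, 1, 1, 1, 1, 1, 1, 1, 1, 1, 1, 1, 1, 1, 1, 1, 1, 1
Counting gives 9.

9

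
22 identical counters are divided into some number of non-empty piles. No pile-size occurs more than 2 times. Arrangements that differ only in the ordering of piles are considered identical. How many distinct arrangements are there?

297

A full systematic count gives 297.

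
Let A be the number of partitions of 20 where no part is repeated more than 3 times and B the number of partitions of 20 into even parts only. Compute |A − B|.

Partitions of 20 where no part is repeated more than 3 times: 320.
Partitions of 20 into even parts only: 42.
|320 − 42| = 278.

278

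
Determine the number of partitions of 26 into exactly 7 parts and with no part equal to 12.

Direct enumeration gives 280 partitions.

280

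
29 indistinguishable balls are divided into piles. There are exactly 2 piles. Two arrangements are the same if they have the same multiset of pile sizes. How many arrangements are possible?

14

They are:
28+1
27+2
26+3
25+4
24+5
23+6
22+7
21+8
20+9
19+10
18+11
17+12
16+13
15+14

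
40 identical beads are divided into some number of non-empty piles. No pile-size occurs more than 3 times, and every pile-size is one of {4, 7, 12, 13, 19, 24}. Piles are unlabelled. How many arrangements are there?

6

Enumerating:
24+12+4
19+13+4+4
19+7+7+7
13+13+7+7
13+12+7+4+4
12+12+12+4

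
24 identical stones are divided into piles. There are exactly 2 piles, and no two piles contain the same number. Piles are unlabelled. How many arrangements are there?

They are:
23,1
22,2
21,3
20,4
19,5
18,6
17,7
16,8
15,9
14,10
13,11
Counting gives 11.

11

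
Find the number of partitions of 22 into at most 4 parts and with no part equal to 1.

Systematic enumeration (by largest part, then next-largest, …) yields 88.

88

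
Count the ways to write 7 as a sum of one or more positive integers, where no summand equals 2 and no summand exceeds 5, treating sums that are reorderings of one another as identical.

6

They are:
5, 1, 1
4, 3
4, 1, 1, 1
3, 3, 1
3, 1, 1, 1, 1
1, 1, 1, 1, 1, 1, 1
That's 6 in total.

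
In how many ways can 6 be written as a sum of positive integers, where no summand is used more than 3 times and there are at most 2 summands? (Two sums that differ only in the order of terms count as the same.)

Enumerating:
6
5+1
4+2
3+3

4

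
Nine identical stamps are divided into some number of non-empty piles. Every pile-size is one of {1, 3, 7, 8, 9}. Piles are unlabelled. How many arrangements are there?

7

Enumerating:
9
1+8
1+1+7
3+3+3
1+1+1+3+3
1+1+1+1+1+1+3
1+1+1+1+1+1+1+1+1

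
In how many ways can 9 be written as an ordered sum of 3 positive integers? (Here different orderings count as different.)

28

By stars and bars with positive parts, the count is C(8,2) = 28.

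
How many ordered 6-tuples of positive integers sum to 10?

126

Place 5 bars in the 9 internal gaps of a row of 10 dots: C(9,5) = 126.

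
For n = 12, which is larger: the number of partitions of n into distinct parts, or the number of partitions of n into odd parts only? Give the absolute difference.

Partitions of 12 into distinct parts: 15.
Partitions of 12 into odd parts only: 15.
|15 − 15| = 0.

0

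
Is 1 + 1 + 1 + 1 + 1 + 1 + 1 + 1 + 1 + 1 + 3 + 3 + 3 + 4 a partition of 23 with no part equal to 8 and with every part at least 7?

The parts sum to 23, and the condition 'every summand is at least 7' is violated.

No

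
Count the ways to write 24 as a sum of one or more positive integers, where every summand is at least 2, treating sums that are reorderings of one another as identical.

Systematic enumeration (by largest part, then next-largest, …) yields 320.

320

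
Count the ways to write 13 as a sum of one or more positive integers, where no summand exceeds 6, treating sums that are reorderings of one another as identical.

Counting exhaustively, 71 partitions satisfy the conditions.

71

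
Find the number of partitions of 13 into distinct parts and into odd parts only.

Listing the qualifying partitions of 13:
13
9 + 3 + 1
7 + 5 + 1

3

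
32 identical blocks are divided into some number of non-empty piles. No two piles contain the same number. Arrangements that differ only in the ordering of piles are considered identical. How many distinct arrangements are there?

A full systematic count gives 390.

390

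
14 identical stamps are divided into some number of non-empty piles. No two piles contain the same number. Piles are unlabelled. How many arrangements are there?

22

They are:
14
1+13
2+12
3+11
1+2+11
4+10
1+3+10
5+9
1+4+9
2+3+9
6+8
1+5+8
2+4+8
1+2+3+8
1+6+7
2+5+7
3+4+7
1+2+4+7
3+5+6
1+2+5+6
1+3+4+6
2+3+4+5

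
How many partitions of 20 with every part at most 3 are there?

There are too many to list fully; the first 12 (by largest part) are:
3 + 3 + 3 + 3 + 3 + 3 + 2
3 + 3 + 3 + 3 + 3 + 3 + 1 + 1
3 + 3 + 3 + 3 + 3 + 2 + 2 + 1
3 + 3 + 3 + 3 + 3 + 2 + 1 + 1 + 1
3 + 3 + 3 + 3 + 3 + 1 + 1 + 1 + 1 + 1
3 + 3 + 3 + 3 + 2 + 2 + 2 + 2
3 + 3 + 3 + 3 + 2 + 2 + 2 + 1 + 1
3 + 3 + 3 + 3 + 2 + 2 + 1 + 1 + 1 + 1
3 + 3 + 3 + 3 + 2 + 1 + 1 + 1 + 1 + 1 + 1
3 + 3 + 3 + 3 + 1 + 1 + 1 + 1 + 1 + 1 + 1 + 1
3 + 3 + 3 + 2 + 2 + 2 + 2 + 2 + 1
3 + 3 + 3 + 2 + 2 + 2 + 2 + 1 + 1 + 1
…and 32 more, for 44 total.

44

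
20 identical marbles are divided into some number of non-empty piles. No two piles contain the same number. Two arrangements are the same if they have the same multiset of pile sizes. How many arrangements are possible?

There are too many to list fully; the first 12 (by largest part) are:
20
1 + 19
2 + 18
3 + 17
1 + 2 + 17
4 + 16
1 + 3 + 16
5 + 15
1 + 4 + 15
2 + 3 + 15
6 + 14
1 + 5 + 14
…and 52 more, for 64 total.

64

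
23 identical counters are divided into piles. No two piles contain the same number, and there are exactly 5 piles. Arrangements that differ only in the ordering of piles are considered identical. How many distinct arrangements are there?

18

Listing the qualifying partitions of 23:
1+2+3+4+13
1+2+3+5+12
1+2+3+6+11
1+2+4+5+11
1+2+3+7+10
1+2+4+6+10
1+3+4+5+10
1+2+3+8+9
1+2+4+7+9
1+2+5+6+9
1+3+4+6+9
2+3+4+5+9
1+2+5+7+8
1+3+4+7+8
1+3+5+6+8
2+3+4+6+8
1+4+5+6+7
2+3+5+6+7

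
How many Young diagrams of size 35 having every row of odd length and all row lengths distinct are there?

A partial list (first 12 by largest part):
35
31+3+1
29+5+1
27+7+1
27+5+3
25+9+1
25+7+3
23+11+1
23+9+3
23+7+5
21+13+1
21+11+3
…and 17 more, for 29 total.

29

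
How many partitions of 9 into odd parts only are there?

Listing the qualifying partitions of 9:
9
1, 1, 7
1, 3, 5
1, 1, 1, 1, 5
3, 3, 3
1, 1, 1, 3, 3
1, 1, 1, 1, 1, 1, 3
1, 1, 1, 1, 1, 1, 1, 1, 1
Counting gives 8.

8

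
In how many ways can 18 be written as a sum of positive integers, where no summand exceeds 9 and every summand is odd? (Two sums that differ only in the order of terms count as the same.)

There are too many to list fully; the first 12 (by largest part) are:
9,9
9,7,1,1
9,5,3,1
9,5,1,1,1,1
9,3,3,3
9,3,3,1,1,1
9,3,1,1,1,1,1,1
9,1,1,1,1,1,1,1,1,1
7,7,3,1
7,7,1,1,1,1
7,5,5,1
7,5,3,3
…and 23 more, for 35 total.

35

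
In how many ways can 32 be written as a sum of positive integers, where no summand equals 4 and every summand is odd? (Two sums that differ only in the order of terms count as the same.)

390

A full systematic count gives 390.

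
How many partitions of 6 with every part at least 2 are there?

Enumerating:
6
2,4
3,3
2,2,2

4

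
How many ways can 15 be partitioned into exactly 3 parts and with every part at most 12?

18

Listing the qualifying partitions of 15:
12, 2, 1
11, 3, 1
11, 2, 2
10, 4, 1
10, 3, 2
9, 5, 1
9, 4, 2
9, 3, 3
8, 6, 1
8, 5, 2
8, 4, 3
7, 7, 1
7, 6, 2
7, 5, 3
7, 4, 4
6, 6, 3
6, 5, 4
5, 5, 5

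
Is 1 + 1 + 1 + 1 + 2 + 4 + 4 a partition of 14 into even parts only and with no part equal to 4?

No

The parts sum to 14, and the condition 'every summand is even' is violated.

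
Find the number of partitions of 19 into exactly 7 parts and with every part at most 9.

58

A partial list (first 12 by largest part):
9+5+1+1+1+1+1
9+4+2+1+1+1+1
9+3+3+1+1+1+1
9+3+2+2+1+1+1
9+2+2+2+2+1+1
8+6+1+1+1+1+1
8+5+2+1+1+1+1
8+4+3+1+1+1+1
8+4+2+2+1+1+1
8+3+3+2+1+1+1
8+3+2+2+2+1+1
8+2+2+2+2+2+1
…and 46 more, for 58 total.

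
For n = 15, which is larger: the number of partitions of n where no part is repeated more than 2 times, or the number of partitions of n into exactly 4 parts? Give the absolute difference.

43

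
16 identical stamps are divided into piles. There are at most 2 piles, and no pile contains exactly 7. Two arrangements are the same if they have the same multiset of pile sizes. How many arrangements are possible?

Listing the qualifying partitions of 16:
16
15 + 1
14 + 2
13 + 3
12 + 4
11 + 5
10 + 6
8 + 8
That's 8 in total.

8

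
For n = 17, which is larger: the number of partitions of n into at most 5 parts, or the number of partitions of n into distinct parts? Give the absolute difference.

81

Partitions of 17 into at most 5 parts: 119.
Partitions of 17 into distinct parts: 38.
|119 − 38| = 81.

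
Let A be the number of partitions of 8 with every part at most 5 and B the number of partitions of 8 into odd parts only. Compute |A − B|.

12

Partitions of 8 with every part at most 5: 18.
Partitions of 8 into odd parts only: 6.
|18 − 6| = 12.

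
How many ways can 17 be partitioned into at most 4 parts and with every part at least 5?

7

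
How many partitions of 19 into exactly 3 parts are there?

30

There are too many to list fully; the first 12 (by largest part) are:
1+1+17
1+2+16
1+3+15
2+2+15
1+4+14
2+3+14
1+5+13
2+4+13
3+3+13
1+6+12
2+5+12
3+4+12
…and 18 more, for 30 total.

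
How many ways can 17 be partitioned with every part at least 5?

7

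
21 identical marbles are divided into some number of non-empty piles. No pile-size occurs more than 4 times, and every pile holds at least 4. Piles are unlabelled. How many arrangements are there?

A partial list (first 12 by largest part):
21
17+4
16+5
15+6
14+7
13+8
13+4+4
12+9
12+5+4
11+10
11+6+4
11+5+5
…and 15 more, for 27 total.

27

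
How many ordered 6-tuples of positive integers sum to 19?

A composition of 19 into 6 positive parts is chosen by placing 5 dividers among the 18 gaps between 19 units: C(18,5) = 8568.

8568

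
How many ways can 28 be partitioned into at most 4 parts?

249

There are 249 such partitions.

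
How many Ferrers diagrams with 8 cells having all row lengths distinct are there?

The partitions of 8 that satisfy the conditions:
8
7+1
6+2
5+3
5+2+1
4+3+1

6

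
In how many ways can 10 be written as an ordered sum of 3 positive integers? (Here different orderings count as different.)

36

Place 2 bars in the 9 internal gaps of a row of 10 dots: C(9,2) = 36.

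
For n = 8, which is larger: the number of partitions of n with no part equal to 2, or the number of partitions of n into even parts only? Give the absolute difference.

Partitions of 8 with no part equal to 2: 11.
Partitions of 8 into even parts only: 5.
|11 − 5| = 6.

6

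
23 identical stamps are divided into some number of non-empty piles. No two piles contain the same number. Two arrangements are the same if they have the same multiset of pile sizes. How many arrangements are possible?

104

Systematic enumeration (by largest part, then next-largest, …) yields 104.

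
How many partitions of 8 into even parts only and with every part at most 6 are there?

4

They are:
2,6
4,4
2,2,4
2,2,2,2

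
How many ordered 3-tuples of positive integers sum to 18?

136

A composition of 18 into 3 positive parts is chosen by placing 2 dividers among the 17 gaps between 18 units: C(17,2) = 136.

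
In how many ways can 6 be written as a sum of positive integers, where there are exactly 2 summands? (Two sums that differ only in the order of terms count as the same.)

3

Listing the qualifying partitions of 6:
5+1
4+2
3+3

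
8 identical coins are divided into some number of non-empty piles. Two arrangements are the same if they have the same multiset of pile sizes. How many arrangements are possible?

The partitions of 8 that satisfy the conditions:
8
7,1
6,2
6,1,1
5,3
5,2,1
5,1,1,1
4,4
4,3,1
4,2,2
4,2,1,1
4,1,1,1,1
3,3,2
3,3,1,1
3,2,2,1
3,2,1,1,1
3,1,1,1,1,1
2,2,2,2
2,2,2,1,1
2,2,1,1,1,1
2,1,1,1,1,1,1
1,1,1,1,1,1,1,1

22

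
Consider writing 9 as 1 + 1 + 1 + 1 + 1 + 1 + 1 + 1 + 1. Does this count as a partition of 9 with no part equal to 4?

Yes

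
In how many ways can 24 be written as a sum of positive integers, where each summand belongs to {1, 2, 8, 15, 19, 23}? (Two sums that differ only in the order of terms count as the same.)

There are too many to list fully; the first 12 (by largest part) are:
23,1
19,2,2,1
19,2,1,1,1
19,1,1,1,1,1
15,8,1
15,2,2,2,2,1
15,2,2,2,1,1,1
15,2,2,1,1,1,1,1
15,2,1,1,1,1,1,1,1
15,1,1,1,1,1,1,1,1,1
8,8,8
8,8,2,2,2,2
…and 26 more, for 38 total.

38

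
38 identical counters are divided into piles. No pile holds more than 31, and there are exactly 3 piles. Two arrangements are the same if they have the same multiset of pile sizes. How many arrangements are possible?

111

Direct enumeration gives 111 partitions.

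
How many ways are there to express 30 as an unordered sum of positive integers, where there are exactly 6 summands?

532

A full systematic count gives 532.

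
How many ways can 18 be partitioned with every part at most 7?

There are 248 such partitions.

248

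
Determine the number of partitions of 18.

Systematic enumeration (by largest part, then next-largest, …) yields 385.

385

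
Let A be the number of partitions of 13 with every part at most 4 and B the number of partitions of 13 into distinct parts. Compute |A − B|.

Partitions of 13 with every part at most 4: 39.
Partitions of 13 into distinct parts: 18.
|39 − 18| = 21.

21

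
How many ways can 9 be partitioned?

A partial list (first 12 by largest part):
9
1,8
2,7
1,1,7
3,6
1,2,6
1,1,1,6
4,5
1,3,5
2,2,5
1,1,2,5
1,1,1,1,5
…and 18 more, for 30 total.

30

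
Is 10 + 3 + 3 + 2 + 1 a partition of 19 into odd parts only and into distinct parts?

The parts sum to 19, and the condition 'every summand is odd' is violated.

No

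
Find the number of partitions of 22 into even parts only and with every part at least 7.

3

They are:
22
14, 8
12, 10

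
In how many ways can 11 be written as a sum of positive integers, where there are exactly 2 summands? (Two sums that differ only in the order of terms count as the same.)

5

Enumerating:
1+10
2+9
3+8
4+7
5+6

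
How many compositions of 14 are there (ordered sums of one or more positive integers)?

8192

Each of the 13 gaps between 14 units is either a break or not: 2^13 = 8192.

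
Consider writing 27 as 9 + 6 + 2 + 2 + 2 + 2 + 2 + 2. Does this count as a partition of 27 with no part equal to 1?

Yes

The parts sum to 27, and the condition 'no summand equals 1' holds.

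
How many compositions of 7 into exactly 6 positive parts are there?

6

Equivalently, choose which 5 of the 6 gaps become plus signs: C(6,5) = 6.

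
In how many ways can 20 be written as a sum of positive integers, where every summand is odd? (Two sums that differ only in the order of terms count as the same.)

64

There are too many to list fully; the first 12 (by largest part) are:
19, 1
17, 3
17, 1, 1, 1
15, 5
15, 3, 1, 1
15, 1, 1, 1, 1, 1
13, 7
13, 5, 1, 1
13, 3, 3, 1
13, 3, 1, 1, 1, 1
13, 1, 1, 1, 1, 1, 1, 1
11, 9
…and 52 more, for 64 total.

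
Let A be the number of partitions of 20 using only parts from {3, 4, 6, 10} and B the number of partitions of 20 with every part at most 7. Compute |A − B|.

357

Partitions of 20 using only parts from {3, 4, 6, 10}: 7.
Partitions of 20 with every part at most 7: 364.
|7 − 364| = 357.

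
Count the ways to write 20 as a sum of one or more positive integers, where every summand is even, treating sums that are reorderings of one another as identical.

42

There are too many to list fully; the first 12 (by largest part) are:
20
18, 2
16, 4
16, 2, 2
14, 6
14, 4, 2
14, 2, 2, 2
12, 8
12, 6, 2
12, 4, 4
12, 4, 2, 2
12, 2, 2, 2, 2
…and 30 more, for 42 total.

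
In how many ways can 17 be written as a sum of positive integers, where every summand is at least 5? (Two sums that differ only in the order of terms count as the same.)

Listing the qualifying partitions of 17:
17
12,5
11,6
10,7
9,8
7,5,5
6,6,5
Counting gives 7.

7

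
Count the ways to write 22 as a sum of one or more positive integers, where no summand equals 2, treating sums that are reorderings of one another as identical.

375

Enumerating by decreasing first part gives 375 partitions in all.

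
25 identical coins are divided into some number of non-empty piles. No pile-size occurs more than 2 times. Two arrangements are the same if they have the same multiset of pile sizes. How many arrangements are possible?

Systematic enumeration (by largest part, then next-largest, …) yields 513.

513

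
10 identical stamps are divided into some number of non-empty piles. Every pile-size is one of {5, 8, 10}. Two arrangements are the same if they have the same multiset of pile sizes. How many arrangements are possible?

2

The partitions of 10 that satisfy the conditions:
10
5, 5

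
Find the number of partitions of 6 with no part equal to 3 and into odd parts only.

2

Listing the qualifying partitions of 6:
5+1
1+1+1+1+1+1
Counting gives 2.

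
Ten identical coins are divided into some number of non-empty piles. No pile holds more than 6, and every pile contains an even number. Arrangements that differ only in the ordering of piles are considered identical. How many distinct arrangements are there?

5

Enumerating:
6+4
6+2+2
4+4+2
4+2+2+2
2+2+2+2+2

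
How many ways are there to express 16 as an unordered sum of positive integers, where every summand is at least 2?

55

There are too many to list fully; the first 12 (by largest part) are:
16
2,14
3,13
4,12
2,2,12
5,11
2,3,11
6,10
2,4,10
3,3,10
2,2,2,10
7,9
…and 43 more, for 55 total.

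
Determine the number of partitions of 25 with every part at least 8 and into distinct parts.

6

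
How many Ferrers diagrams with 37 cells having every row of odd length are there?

760

Direct enumeration gives 760 partitions.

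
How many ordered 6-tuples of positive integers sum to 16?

Equivalently, choose which 5 of the 15 gaps become plus signs: C(15,5) = 3003.

3003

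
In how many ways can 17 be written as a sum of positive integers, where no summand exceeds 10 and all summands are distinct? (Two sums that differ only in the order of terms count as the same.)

24

They are:
10 + 7
10 + 6 + 1
10 + 5 + 2
10 + 4 + 3
10 + 4 + 2 + 1
9 + 8
9 + 7 + 1
9 + 6 + 2
9 + 5 + 3
9 + 5 + 2 + 1
9 + 4 + 3 + 1
8 + 7 + 2
8 + 6 + 3
8 + 6 + 2 + 1
8 + 5 + 4
8 + 5 + 3 + 1
8 + 4 + 3 + 2
7 + 6 + 4
7 + 6 + 3 + 1
7 + 5 + 4 + 1
7 + 5 + 3 + 2
7 + 4 + 3 + 2 + 1
6 + 5 + 4 + 2
6 + 5 + 3 + 2 + 1
Counting gives 24.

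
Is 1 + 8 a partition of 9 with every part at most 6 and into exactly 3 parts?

No

The parts sum to 9, and the condition 'no summand exceeds 6' is violated.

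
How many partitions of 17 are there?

A full systematic count gives 297.

297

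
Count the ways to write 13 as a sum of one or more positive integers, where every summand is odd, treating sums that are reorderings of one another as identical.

18

They are:
13
11, 1, 1
9, 3, 1
9, 1, 1, 1, 1
7, 5, 1
7, 3, 3
7, 3, 1, 1, 1
7, 1, 1, 1, 1, 1, 1
5, 5, 3
5, 5, 1, 1, 1
5, 3, 3, 1, 1
5, 3, 1, 1, 1, 1, 1
5, 1, 1, 1, 1, 1, 1, 1, 1
3, 3, 3, 3, 1
3, 3, 3, 1, 1, 1, 1
3, 3, 1, 1, 1, 1, 1, 1, 1
3, 1, 1, 1, 1, 1, 1, 1, 1, 1, 1
1, 1, 1, 1, 1, 1, 1, 1, 1, 1, 1, 1, 1
Counting gives 18.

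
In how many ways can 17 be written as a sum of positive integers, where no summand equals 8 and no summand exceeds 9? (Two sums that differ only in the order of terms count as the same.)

222

Systematic enumeration (by largest part, then next-largest, …) yields 222.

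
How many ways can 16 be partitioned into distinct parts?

There are too many to list fully; the first 12 (by largest part) are:
16
15+1
14+2
13+3
13+2+1
12+4
12+3+1
11+5
11+4+1
11+3+2
10+6
10+5+1
…and 20 more, for 32 total.

32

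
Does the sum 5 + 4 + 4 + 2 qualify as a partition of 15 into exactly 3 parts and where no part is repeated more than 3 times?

The parts sum to 15, and the condition 'there are exactly 3 summands' is violated.

No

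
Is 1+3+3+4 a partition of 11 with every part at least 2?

No

The parts sum to 11, and the condition 'every summand is at least 2' is violated.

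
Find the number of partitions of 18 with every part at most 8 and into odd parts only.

A partial list (first 12 by largest part):
7,7,3,1
7,7,1,1,1,1
7,5,5,1
7,5,3,3
7,5,3,1,1,1
7,5,1,1,1,1,1,1
7,3,3,3,1,1
7,3,3,1,1,1,1,1
7,3,1,1,1,1,1,1,1,1
7,1,1,1,1,1,1,1,1,1,1,1
5,5,5,3
5,5,5,1,1,1
…and 15 more, for 27 total.

27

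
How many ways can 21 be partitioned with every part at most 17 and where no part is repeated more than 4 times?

498

Direct enumeration gives 498 partitions.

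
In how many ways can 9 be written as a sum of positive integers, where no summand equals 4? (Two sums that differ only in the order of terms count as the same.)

23

Listing the qualifying partitions of 9:
9
1 + 8
2 + 7
1 + 1 + 7
3 + 6
1 + 2 + 6
1 + 1 + 1 + 6
1 + 3 + 5
2 + 2 + 5
1 + 1 + 2 + 5
1 + 1 + 1 + 1 + 5
3 + 3 + 3
1 + 2 + 3 + 3
1 + 1 + 1 + 3 + 3
2 + 2 + 2 + 3
1 + 1 + 2 + 2 + 3
1 + 1 + 1 + 1 + 2 + 3
1 + 1 + 1 + 1 + 1 + 1 + 3
1 + 2 + 2 + 2 + 2
1 + 1 + 1 + 2 + 2 + 2
1 + 1 + 1 + 1 + 1 + 2 + 2
1 + 1 + 1 + 1 + 1 + 1 + 1 + 2
1 + 1 + 1 + 1 + 1 + 1 + 1 + 1 + 1
Counting gives 23.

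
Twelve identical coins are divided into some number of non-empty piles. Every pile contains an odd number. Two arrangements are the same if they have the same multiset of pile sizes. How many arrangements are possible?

Listing the qualifying partitions of 12:
1, 11
3, 9
1, 1, 1, 9
5, 7
1, 1, 3, 7
1, 1, 1, 1, 1, 7
1, 1, 5, 5
1, 3, 3, 5
1, 1, 1, 1, 3, 5
1, 1, 1, 1, 1, 1, 1, 5
3, 3, 3, 3
1, 1, 1, 3, 3, 3
1, 1, 1, 1, 1, 1, 3, 3
1, 1, 1, 1, 1, 1, 1, 1, 1, 3
1, 1, 1, 1, 1, 1, 1, 1, 1, 1, 1, 1
Counting gives 15.

15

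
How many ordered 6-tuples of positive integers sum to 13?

By stars and bars with positive parts, the count is C(12,5) = 792.

792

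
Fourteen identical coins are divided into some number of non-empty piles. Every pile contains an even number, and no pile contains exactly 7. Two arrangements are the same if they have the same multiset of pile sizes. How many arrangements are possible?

15

The partitions of 14 that satisfy the conditions:
14
12+2
10+4
10+2+2
8+6
8+4+2
8+2+2+2
6+6+2
6+4+4
6+4+2+2
6+2+2+2+2
4+4+4+2
4+4+2+2+2
4+2+2+2+2+2
2+2+2+2+2+2+2
Counting gives 15.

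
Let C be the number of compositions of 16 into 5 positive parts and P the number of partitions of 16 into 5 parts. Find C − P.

1328

Compositions: C(15,4) = 1365.
Partitions of 16 into exactly 5 parts: 37.
Difference: 1365 − 37 = 1328.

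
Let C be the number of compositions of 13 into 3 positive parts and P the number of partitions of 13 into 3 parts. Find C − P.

Ordered (compositions into 3 parts): C(12,2) = 66.
Unordered (partitions into 3 parts): 14.
Difference: 66 − 14 = 52.

52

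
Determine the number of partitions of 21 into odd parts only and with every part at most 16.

72

A full systematic count gives 72.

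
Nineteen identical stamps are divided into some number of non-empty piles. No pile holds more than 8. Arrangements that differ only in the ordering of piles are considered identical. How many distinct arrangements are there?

352

Counting exhaustively, 352 partitions satisfy the conditions.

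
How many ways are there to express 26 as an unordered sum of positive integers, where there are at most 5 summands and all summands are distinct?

158

There are 158 such partitions.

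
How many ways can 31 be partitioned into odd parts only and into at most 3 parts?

25

They are:
31
29,1,1
27,3,1
25,5,1
25,3,3
23,7,1
23,5,3
21,9,1
21,7,3
21,5,5
19,11,1
19,9,3
19,7,5
17,13,1
17,11,3
17,9,5
17,7,7
15,15,1
15,13,3
15,11,5
15,9,7
13,13,5
13,11,7
13,9,9
11,11,9
That's 25 in total.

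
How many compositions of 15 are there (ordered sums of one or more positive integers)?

16384

The number of compositions of n is 2^(n−1); here 2^14 = 16384.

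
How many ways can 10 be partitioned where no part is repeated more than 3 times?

A partial list (first 12 by largest part):
10
1,9
2,8
1,1,8
3,7
1,2,7
1,1,1,7
4,6
1,3,6
2,2,6
1,1,2,6
5,5
…and 17 more, for 29 total.

29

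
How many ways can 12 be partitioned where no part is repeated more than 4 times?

60

There are too many to list fully; the first 12 (by largest part) are:
12
11,1
10,2
10,1,1
9,3
9,2,1
9,1,1,1
8,4
8,3,1
8,2,2
8,2,1,1
8,1,1,1,1
…and 48 more, for 60 total.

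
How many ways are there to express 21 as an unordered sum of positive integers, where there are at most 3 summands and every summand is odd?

13

They are:
21
19+1+1
17+3+1
15+5+1
15+3+3
13+7+1
13+5+3
11+9+1
11+7+3
11+5+5
9+9+3
9+7+5
7+7+7
That's 13 in total.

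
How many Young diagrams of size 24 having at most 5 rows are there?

333

Enumerating by decreasing first part gives 333 partitions in all.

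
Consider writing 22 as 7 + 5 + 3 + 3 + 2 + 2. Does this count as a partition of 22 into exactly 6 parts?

The parts sum to 22, and the condition 'there are exactly 6 summands' holds.

Yes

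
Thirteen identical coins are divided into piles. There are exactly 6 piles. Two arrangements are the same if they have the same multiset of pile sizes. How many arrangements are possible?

14

The partitions of 13 that satisfy the conditions:
8 + 1 + 1 + 1 + 1 + 1
7 + 2 + 1 + 1 + 1 + 1
6 + 3 + 1 + 1 + 1 + 1
6 + 2 + 2 + 1 + 1 + 1
5 + 4 + 1 + 1 + 1 + 1
5 + 3 + 2 + 1 + 1 + 1
5 + 2 + 2 + 2 + 1 + 1
4 + 4 + 2 + 1 + 1 + 1
4 + 3 + 3 + 1 + 1 + 1
4 + 3 + 2 + 2 + 1 + 1
4 + 2 + 2 + 2 + 2 + 1
3 + 3 + 3 + 2 + 1 + 1
3 + 3 + 2 + 2 + 2 + 1
3 + 2 + 2 + 2 + 2 + 2
That's 14 in total.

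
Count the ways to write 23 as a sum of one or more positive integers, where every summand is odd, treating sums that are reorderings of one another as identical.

104

Enumerating by decreasing first part gives 104 partitions in all.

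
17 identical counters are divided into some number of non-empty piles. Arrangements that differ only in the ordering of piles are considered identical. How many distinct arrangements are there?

Systematic enumeration (by largest part, then next-largest, …) yields 297.

297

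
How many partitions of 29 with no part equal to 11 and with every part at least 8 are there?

10

Enumerating:
29
21+8
20+9
19+10
17+12
16+13
15+14
13+8+8
12+9+8
10+10+9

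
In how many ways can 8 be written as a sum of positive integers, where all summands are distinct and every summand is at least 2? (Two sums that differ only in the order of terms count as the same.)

Enumerating:
8
6+2
5+3
That's 3 in total.

3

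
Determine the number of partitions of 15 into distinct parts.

27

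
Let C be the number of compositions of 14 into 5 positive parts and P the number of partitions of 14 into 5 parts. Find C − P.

692

Ordered (compositions into 5 parts): C(13,4) = 715.
Unordered (partitions into 5 parts): 23.
Difference: 715 − 23 = 692.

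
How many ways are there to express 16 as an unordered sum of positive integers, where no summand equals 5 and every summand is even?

22

The partitions of 16 that satisfy the conditions:
16
14+2
12+4
12+2+2
10+6
10+4+2
10+2+2+2
8+8
8+6+2
8+4+4
8+4+2+2
8+2+2+2+2
6+6+4
6+6+2+2
6+4+4+2
6+4+2+2+2
6+2+2+2+2+2
4+4+4+4
4+4+4+2+2
4+4+2+2+2+2
4+2+2+2+2+2+2
2+2+2+2+2+2+2+2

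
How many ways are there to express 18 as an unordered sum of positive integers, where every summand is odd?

46

A partial list (first 12 by largest part):
17+1
15+3
15+1+1+1
13+5
13+3+1+1
13+1+1+1+1+1
11+7
11+5+1+1
11+3+3+1
11+3+1+1+1+1
11+1+1+1+1+1+1+1
9+9
…and 34 more, for 46 total.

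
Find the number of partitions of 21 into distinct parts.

Systematic enumeration (by largest part, then next-largest, …) yields 76.

76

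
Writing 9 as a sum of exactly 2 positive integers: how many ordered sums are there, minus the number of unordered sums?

4

Ordered (compositions into 2 parts): C(8,1) = 8.
Partitions of 9 into exactly 2 parts: 4.
Difference: 8 − 4 = 4.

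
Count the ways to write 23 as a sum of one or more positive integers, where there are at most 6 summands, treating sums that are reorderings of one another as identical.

Systematic enumeration (by largest part, then next-largest, …) yields 454.

454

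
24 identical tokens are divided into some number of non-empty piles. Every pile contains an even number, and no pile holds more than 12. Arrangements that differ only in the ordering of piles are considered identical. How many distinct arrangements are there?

A partial list (first 12 by largest part):
12 + 12
12 + 10 + 2
12 + 8 + 4
12 + 8 + 2 + 2
12 + 6 + 6
12 + 6 + 4 + 2
12 + 6 + 2 + 2 + 2
12 + 4 + 4 + 4
12 + 4 + 4 + 2 + 2
12 + 4 + 2 + 2 + 2 + 2
12 + 2 + 2 + 2 + 2 + 2 + 2
10 + 10 + 4
…and 46 more, for 58 total.

58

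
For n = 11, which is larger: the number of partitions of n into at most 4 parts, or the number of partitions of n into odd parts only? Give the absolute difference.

Partitions of 11 into at most 4 parts: 27.
Partitions of 11 into odd parts only: 12.
|27 − 12| = 15.

15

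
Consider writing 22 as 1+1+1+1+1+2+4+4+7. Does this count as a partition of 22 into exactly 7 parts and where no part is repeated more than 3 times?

No

The parts sum to 22, and the condition 'there are exactly 7 summands' is violated.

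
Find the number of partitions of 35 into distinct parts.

585

Counting exhaustively, 585 partitions satisfy the conditions.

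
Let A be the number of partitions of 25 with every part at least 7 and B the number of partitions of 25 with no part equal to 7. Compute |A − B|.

1562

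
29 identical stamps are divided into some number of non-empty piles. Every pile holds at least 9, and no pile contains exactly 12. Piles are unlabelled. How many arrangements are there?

Listing the qualifying partitions of 29:
29
9, 20
10, 19
11, 18
13, 16
14, 15
9, 9, 11
9, 10, 10

8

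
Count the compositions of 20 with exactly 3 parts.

171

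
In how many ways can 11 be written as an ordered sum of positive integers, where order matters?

1024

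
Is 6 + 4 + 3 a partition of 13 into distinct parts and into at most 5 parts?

Yes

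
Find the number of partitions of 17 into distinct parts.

There are too many to list fully; the first 12 (by largest part) are:
17
16+1
15+2
14+3
14+2+1
13+4
13+3+1
12+5
12+4+1
12+3+2
11+6
11+5+1
…and 26 more, for 38 total.

38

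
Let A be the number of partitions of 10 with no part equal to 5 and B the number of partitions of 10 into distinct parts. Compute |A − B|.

25

Partitions of 10 with no part equal to 5: 35.
Partitions of 10 into distinct parts: 10.
|35 − 10| = 25.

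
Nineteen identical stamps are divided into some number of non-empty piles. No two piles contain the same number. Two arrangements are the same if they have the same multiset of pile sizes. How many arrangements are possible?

54

A partial list (first 12 by largest part):
19
18, 1
17, 2
16, 3
16, 2, 1
15, 4
15, 3, 1
14, 5
14, 4, 1
14, 3, 2
13, 6
13, 5, 1
…and 42 more, for 54 total.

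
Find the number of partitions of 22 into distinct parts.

89

There are 89 such partitions.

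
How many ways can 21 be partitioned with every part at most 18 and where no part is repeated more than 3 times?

391

A full systematic count gives 391.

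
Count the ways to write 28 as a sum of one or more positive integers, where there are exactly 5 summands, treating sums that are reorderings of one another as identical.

Systematic enumeration (by largest part, then next-largest, …) yields 291.

291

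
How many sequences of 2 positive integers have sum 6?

A composition of 6 into 2 positive parts is chosen by placing 1 dividers among the 5 gaps between 6 units: C(5,1) = 5.

5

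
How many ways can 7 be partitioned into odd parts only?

The partitions of 7 that satisfy the conditions:
7
5 + 1 + 1
3 + 3 + 1
3 + 1 + 1 + 1 + 1
1 + 1 + 1 + 1 + 1 + 1 + 1

5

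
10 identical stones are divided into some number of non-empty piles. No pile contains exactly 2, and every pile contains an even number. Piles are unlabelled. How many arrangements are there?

Enumerating:
10
6, 4

2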